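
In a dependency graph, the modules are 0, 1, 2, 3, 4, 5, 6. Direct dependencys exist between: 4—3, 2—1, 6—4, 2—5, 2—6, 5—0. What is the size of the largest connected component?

Starting from 0 we can reach 0, 1, 2, 3, 4, 5, 6. That is one component of size 7.
The largest has 7 vertices.

7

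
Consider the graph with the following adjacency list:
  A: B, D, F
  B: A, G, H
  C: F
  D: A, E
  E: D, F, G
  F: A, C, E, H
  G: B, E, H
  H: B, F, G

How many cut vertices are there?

1

Removing F increases the component count from 1 to 2, so F is a cut vertex.
By contrast removing A leaves 1 component; it is not a cut vertex. No other vertex is a cut vertex either.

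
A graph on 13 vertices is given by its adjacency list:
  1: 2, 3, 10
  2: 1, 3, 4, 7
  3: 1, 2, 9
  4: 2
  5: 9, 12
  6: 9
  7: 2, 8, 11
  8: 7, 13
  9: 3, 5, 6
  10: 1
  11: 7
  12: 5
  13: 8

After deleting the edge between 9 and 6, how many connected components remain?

Before removal there is 1 component.
9-6 is a bridge — removing it separates 9's side from 6's side.
After removal: 2 components.

2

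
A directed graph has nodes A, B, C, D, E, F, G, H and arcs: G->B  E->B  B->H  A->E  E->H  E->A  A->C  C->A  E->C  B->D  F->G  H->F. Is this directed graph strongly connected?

There is no directed path from D to A, so the graph is not strongly connected.

No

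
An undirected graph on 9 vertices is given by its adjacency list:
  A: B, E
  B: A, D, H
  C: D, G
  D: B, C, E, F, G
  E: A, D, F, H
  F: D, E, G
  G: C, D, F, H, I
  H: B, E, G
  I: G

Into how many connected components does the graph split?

Starting from A we can reach A, B, C, D, E, F, G, H, I. That is one component of size 9.
Total: 1 component.

1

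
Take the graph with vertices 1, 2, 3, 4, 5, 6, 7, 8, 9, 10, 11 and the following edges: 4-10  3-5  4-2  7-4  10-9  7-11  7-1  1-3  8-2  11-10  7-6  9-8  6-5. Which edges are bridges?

none

The edges on the cycle 7-11-10-9-8-2-4-7 are not bridges since each lies on that cycle.
Every edge lies on some cycle, so there are no bridges.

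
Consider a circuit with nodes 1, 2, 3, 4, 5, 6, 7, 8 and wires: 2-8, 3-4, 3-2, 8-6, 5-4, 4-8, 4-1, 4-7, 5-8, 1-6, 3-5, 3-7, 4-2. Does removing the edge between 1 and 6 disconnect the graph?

After removing 1-6, the path 1-4-8-6 still connects them, so the edge is not a bridge.

No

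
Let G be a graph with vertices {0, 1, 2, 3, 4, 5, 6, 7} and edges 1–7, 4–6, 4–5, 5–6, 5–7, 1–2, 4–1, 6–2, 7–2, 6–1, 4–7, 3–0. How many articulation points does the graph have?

0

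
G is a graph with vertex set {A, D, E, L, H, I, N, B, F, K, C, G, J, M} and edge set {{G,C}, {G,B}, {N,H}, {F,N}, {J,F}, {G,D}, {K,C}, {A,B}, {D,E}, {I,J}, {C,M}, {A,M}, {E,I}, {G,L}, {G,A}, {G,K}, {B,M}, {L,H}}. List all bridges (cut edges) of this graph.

The edges on the cycle G-K-C-G are not bridges since each lies on that cycle.
Every edge lies on some cycle, so there are no bridges.

none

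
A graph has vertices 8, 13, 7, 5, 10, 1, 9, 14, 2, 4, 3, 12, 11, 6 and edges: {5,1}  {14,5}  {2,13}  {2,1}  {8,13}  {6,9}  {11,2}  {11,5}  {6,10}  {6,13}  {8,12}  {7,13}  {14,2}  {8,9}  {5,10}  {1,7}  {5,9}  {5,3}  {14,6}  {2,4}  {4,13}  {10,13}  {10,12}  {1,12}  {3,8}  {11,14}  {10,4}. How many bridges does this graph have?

The edges on the cycle 5-3-8-9-5 are not bridges since each lies on that cycle.
Every edge lies on some cycle, so there are no bridges.

0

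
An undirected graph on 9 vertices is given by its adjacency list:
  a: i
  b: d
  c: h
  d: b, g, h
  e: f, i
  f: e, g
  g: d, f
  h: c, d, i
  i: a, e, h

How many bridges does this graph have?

3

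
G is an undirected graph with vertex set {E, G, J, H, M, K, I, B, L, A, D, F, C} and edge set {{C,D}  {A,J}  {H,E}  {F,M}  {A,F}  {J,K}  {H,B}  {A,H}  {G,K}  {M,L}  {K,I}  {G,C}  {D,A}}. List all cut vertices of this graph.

Removing A increases the component count from 1 to 3, so A is a cut vertex.
Removing F increases the component count from 1 to 2, so F is a cut vertex.
Removing H increases the component count from 1 to 3, so H is a cut vertex.
Likewise K, M are cut vertices.
By contrast removing D leaves 1 component; it is not a cut vertex. No other vertex is a cut vertex either.

A, F, H, K, M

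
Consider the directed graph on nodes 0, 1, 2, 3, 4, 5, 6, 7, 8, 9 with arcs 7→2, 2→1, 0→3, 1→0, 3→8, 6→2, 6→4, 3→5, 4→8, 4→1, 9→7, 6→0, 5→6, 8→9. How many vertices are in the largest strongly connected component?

10

{0, 1, 2, 3, 4, 5, 6, 7, 8, 9} are all mutually reachable — one SCC of size 10.
The largest has 10 vertices.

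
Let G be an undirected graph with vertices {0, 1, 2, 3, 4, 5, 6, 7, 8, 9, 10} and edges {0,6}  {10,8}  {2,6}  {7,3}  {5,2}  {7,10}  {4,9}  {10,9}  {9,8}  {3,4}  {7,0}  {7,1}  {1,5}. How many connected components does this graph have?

1

Starting from 0 we can reach 0, 1, 2, 3, 4, 5, 6, 7, 8, 9, 10. That is one component of size 11.
Total: 1 component.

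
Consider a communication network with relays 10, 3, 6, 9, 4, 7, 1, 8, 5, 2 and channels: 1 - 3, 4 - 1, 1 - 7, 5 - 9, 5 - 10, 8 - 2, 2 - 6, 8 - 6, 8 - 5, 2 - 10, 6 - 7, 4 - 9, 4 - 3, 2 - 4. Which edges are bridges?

The edges on the cycle 8-5-9-4-2-8 are not bridges since each lies on that cycle.
Every edge lies on some cycle, so there are no bridges.

none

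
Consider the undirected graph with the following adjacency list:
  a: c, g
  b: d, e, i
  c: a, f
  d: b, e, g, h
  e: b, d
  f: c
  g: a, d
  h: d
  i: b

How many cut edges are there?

The edges on the cycle e-d-b-e are not bridges since each lies on that cycle.
But removing g-a disconnects g from a; removing d-h disconnects d from h; removing b-i disconnects b from i; removing a-c disconnects a from c — these are bridges.
In total 6 edges are bridges.

6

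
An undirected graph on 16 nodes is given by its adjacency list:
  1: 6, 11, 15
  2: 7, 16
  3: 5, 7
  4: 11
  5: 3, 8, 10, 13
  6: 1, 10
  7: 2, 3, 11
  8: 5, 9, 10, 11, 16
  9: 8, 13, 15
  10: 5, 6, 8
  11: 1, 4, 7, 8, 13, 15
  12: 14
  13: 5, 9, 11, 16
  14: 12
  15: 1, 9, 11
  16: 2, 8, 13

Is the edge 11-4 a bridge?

Yes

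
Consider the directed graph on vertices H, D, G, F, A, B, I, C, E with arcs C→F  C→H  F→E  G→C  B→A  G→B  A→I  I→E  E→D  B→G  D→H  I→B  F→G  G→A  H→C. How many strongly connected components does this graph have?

{A, B, C, D, E, F, G, H, I} are all mutually reachable — one SCC of size 9.
That gives 1 strongly connected component.

1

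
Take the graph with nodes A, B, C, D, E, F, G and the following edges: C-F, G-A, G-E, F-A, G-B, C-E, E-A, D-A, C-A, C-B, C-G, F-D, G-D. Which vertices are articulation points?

none

Removing G, for instance, still leaves 1 component. No single vertex removal increases the component count — the graph has no articulation points.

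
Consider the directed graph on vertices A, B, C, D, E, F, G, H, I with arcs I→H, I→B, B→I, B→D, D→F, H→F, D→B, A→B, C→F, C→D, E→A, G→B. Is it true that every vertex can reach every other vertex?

There is no directed path from H to D, so the graph is not strongly connected.

No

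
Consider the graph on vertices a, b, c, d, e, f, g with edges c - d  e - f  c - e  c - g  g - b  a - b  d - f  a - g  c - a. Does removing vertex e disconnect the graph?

Deleting e leaves 1 component (was 1) (its neighbors c, f remain connected to each other), so e is not a cut vertex.

No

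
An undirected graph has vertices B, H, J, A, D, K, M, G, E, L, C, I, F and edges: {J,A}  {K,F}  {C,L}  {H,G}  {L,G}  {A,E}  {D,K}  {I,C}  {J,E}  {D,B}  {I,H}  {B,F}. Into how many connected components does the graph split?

4

M is isolated — a component by itself.
Starting from A we can reach A, E, J. That is one component of size 3.
Starting from B we can reach B, D, F, K. That is one component of size 4.
Starting from C we can reach C, G, H, I, L. That is one component of size 5.
Total: 4 components.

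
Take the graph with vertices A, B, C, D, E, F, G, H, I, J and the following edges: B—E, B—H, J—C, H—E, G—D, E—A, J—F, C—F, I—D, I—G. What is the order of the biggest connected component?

4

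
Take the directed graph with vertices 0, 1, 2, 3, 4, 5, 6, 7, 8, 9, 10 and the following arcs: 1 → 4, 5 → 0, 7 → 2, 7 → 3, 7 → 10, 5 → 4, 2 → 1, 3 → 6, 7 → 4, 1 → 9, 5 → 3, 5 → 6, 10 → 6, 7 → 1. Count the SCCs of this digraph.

11

{8} is an SCC by itself.
{6} is an SCC by itself.
{7} is an SCC by itself.
{2} is an SCC by itself.
{4} is an SCC by itself.
(and 6 more singleton SCCs)
That gives 11 strongly connected components.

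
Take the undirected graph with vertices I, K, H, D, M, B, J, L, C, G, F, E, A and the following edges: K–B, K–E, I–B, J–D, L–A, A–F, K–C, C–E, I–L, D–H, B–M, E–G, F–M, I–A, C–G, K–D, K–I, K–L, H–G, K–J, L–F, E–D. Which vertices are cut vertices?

Removing K increases the component count from 1 to 2, so K is a cut vertex.
By contrast removing I leaves 1 component; it is not a cut vertex. No other vertex is a cut vertex either.

K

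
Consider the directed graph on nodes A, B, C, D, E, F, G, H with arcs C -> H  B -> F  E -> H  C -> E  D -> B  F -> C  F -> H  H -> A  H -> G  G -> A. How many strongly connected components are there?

8

{A} is an SCC by itself.
{H} is an SCC by itself.
{D} is an SCC by itself.
{C} is an SCC by itself.
{E} is an SCC by itself.
(and 3 more singleton SCCs)
That gives 8 strongly connected components.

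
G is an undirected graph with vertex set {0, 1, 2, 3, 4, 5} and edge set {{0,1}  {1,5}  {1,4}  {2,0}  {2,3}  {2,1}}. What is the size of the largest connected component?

6

Starting from 0 we can reach 0, 1, 2, 3, 4, 5. That is one component of size 6.
The largest has 6 vertices.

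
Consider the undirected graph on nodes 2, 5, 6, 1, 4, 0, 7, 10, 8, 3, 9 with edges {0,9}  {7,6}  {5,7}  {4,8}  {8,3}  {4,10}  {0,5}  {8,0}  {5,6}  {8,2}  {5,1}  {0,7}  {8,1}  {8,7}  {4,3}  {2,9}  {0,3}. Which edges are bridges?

10-4

The edges on the cycle 8-0-5-1-8 are not bridges since each lies on that cycle.
But removing 10–4 disconnects 10 from 4 — this is a bridge.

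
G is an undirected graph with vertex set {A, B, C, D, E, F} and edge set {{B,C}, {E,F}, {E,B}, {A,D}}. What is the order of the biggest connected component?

4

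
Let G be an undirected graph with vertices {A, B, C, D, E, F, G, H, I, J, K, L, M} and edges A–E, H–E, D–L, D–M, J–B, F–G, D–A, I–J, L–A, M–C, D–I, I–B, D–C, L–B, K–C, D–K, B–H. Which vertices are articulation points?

Removing D increases the component count from 2 to 3, so D is a cut vertex.
By contrast removing F leaves 2 components; it is not a cut vertex. No other vertex is a cut vertex either.

D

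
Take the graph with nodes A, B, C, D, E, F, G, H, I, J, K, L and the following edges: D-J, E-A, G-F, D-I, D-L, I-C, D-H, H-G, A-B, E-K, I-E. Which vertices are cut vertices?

A, D, E, G, H, I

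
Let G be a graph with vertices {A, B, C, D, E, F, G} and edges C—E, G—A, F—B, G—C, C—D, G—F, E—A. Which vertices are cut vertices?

C, F, G

Removing C increases the component count from 1 to 2, so C is a cut vertex.
Removing F increases the component count from 1 to 2, so F is a cut vertex.
Removing G increases the component count from 1 to 2, so G is a cut vertex.
By contrast removing D leaves 1 component; it is not a cut vertex. No other vertex is a cut vertex either.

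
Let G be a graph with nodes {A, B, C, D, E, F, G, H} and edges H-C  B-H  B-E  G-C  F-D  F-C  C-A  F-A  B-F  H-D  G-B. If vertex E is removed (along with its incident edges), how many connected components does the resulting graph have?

With E gone, the remaining components are: {A, B, C, D, F, G, H}.
That is 1 component.

1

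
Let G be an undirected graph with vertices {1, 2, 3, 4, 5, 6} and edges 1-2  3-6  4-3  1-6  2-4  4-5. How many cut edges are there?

The edges on the cycle 1-2-4-3-6-1 are not bridges since each lies on that cycle.
But removing 4-5 disconnects 4 from 5 — this is a bridge.

1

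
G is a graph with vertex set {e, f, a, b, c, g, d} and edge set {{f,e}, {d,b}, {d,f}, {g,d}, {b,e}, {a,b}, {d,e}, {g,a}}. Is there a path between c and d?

The component containing c is {c}, and d is not in it.

No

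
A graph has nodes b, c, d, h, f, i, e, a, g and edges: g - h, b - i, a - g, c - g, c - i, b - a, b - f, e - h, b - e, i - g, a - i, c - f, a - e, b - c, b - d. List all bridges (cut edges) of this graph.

The edges on the cycle b-a-i-g-h-e-b are not bridges since each lies on that cycle.
But removing d - b disconnects d from b — this is a bridge.

b-d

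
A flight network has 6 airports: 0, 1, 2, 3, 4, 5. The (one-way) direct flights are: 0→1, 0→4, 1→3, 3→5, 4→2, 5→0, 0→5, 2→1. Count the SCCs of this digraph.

1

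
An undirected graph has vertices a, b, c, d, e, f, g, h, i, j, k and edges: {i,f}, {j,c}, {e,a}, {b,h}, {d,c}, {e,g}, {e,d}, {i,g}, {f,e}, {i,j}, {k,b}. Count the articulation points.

Removing b increases the component count from 2 to 3, so b is a cut vertex.
Removing e increases the component count from 2 to 3, so e is a cut vertex.
By contrast removing h leaves 2 components; it is not a cut vertex. No other vertex is a cut vertex either.

2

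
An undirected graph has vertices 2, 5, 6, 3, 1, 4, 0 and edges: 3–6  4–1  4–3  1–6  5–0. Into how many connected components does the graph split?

3

2 is isolated — a component by itself.
Starting from 0 we can reach 0, 5. That is one component of size 2.
Starting from 1 we can reach 1, 3, 4, 6. That is one component of size 4.
Total: 3 components.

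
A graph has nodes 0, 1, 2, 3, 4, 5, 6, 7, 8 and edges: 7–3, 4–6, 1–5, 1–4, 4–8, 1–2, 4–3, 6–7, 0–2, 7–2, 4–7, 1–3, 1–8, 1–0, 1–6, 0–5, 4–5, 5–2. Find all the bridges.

The edges on the cycle 1-4-6-7-2-0-1 are not bridges since each lies on that cycle.
Every edge lies on some cycle, so there are no bridges.

none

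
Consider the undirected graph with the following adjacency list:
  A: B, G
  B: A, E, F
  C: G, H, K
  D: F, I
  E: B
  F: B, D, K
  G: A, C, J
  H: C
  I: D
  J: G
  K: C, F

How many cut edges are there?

The edges on the cycle C-K-F-B-A-G-C are not bridges since each lies on that cycle.
But removing D-I disconnects D from I; removing E-B disconnects E from B; removing G-J disconnects G from J; removing C-H disconnects C from H — these are bridges.
In total 5 edges are bridges.

5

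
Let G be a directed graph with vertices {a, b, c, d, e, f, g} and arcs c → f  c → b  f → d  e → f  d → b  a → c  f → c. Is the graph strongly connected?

No

There is no directed path from c to g, so the graph is not strongly connected.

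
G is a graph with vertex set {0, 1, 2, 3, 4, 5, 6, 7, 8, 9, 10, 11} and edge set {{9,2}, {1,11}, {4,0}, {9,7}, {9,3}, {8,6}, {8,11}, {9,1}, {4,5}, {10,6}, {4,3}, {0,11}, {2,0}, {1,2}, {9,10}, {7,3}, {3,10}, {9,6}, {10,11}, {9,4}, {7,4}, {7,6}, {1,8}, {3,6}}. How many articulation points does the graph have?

1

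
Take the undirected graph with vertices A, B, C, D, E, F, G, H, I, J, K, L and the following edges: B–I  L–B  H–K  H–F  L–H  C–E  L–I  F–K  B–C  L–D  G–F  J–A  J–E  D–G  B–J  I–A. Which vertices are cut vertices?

L

Removing L increases the component count from 1 to 2, so L is a cut vertex.
By contrast removing I leaves 1 component; it is not a cut vertex. No other vertex is a cut vertex either.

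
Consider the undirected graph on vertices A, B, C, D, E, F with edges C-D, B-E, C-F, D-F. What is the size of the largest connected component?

A is isolated — a component by itself.
Starting from B we can reach B, E. That is one component of size 2.
Starting from C we can reach C, D, F. That is one component of size 3.
The largest has 3 vertices.

3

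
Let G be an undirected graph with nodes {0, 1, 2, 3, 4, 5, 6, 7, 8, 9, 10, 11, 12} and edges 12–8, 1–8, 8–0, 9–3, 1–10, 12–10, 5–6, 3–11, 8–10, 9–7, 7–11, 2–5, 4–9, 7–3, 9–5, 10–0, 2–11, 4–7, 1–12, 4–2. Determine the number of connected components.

2

Starting from 0 we can reach 0, 1, 8, 10, 12. That is one component of size 5.
Starting from 2 we can reach 2, 3, 4, 5, 6, 7, 9, 11. That is one component of size 8.
Total: 2 components.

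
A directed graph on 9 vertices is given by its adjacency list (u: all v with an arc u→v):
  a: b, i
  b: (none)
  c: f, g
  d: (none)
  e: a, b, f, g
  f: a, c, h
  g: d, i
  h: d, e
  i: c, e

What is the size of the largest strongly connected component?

{a, c, e, f, g, h, i} are all mutually reachable — one SCC of size 7.
{d} is an SCC by itself.
{b} is an SCC by itself.
The largest has 7 vertices.

7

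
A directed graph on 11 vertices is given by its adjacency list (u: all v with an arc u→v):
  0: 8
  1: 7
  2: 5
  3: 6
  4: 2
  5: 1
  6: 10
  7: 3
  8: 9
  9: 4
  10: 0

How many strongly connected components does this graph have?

1

{0, 1, 2, 3, 4, 5, 6, 7, 8, 9, 10} are all mutually reachable — one SCC of size 11.
That gives 1 strongly connected component.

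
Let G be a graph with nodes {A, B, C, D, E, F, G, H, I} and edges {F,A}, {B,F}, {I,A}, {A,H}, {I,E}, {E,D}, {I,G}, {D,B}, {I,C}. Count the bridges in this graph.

The edges on the cycle I-E-D-B-F-A-I are not bridges since each lies on that cycle.
But removing I - C disconnects I from C; removing I - G disconnects I from G; removing H - A disconnects H from A — these are bridges.
That makes 3 bridges.

3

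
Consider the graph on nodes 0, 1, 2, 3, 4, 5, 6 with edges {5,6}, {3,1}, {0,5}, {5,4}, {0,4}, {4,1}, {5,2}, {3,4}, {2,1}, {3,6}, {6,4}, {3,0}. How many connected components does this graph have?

1

Starting from 0 we can reach 0, 1, 2, 3, 4, 5, 6. That is one component of size 7.
Total: 1 component.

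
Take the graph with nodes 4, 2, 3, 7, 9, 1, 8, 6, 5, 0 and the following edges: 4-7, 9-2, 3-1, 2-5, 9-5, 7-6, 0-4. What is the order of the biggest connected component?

8 is isolated — a component by itself.
Starting from 1 we can reach 1, 3. That is one component of size 2.
Starting from 2 we can reach 2, 5, 9. That is one component of size 3.
Starting from 0 we can reach 0, 4, 6, 7. That is one component of size 4.
The largest has 4 vertices.

4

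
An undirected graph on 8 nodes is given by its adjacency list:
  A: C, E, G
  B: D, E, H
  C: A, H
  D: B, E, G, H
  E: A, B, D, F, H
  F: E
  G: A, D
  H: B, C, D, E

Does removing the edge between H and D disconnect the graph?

After removing H-D, the path H-E-D still connects them, so the edge is not a bridge.

No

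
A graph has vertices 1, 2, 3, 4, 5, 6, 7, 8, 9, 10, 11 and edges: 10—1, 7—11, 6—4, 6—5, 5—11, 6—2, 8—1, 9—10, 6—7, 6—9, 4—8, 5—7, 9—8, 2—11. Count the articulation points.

Removing 6 increases the component count from 2 to 3, so 6 is a cut vertex.
By contrast removing 5 leaves 2 components; it is not a cut vertex. No other vertex is a cut vertex either.

1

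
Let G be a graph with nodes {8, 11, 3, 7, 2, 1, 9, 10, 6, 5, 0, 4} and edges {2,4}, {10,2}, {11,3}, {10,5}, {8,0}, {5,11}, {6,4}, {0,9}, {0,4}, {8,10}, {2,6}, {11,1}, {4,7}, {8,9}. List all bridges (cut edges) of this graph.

The edges on the cycle 8-0-4-6-2-10-8 are not bridges since each lies on that cycle.
But removing 11 - 1 disconnects 11 from 1; removing 7 - 4 disconnects 7 from 4; removing 11 - 3 disconnects 11 from 3; removing 5 - 10 disconnects 5 from 10 — these are bridges.
In total 5 edges are bridges.

1-11, 10-5, 11-3, 11-5, 4-7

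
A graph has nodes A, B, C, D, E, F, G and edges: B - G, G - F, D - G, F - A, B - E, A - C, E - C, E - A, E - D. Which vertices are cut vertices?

none

Removing E, for instance, still leaves 1 component. No single vertex removal increases the component count — the graph has no articulation points.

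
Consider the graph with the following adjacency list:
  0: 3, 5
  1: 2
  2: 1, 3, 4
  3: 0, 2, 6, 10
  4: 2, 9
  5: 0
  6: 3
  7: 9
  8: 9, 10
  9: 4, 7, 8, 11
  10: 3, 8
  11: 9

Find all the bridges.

The edges on the cycle 4-9-8-10-3-2-4 are not bridges since each lies on that cycle.
But removing 6-3 disconnects 6 from 3; removing 9-11 disconnects 9 from 11; removing 5-0 disconnects 5 from 0; removing 9-7 disconnects 9 from 7 — these are bridges.
In total 6 edges are bridges.

0-3, 0-5, 1-2, 11-9, 3-6, 7-9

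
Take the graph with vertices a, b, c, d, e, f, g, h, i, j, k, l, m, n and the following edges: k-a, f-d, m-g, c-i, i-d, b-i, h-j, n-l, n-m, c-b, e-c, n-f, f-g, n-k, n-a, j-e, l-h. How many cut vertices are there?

Removing n increases the component count from 1 to 2, so n is a cut vertex.
By contrast removing c leaves 1 component; it is not a cut vertex. No other vertex is a cut vertex either.

1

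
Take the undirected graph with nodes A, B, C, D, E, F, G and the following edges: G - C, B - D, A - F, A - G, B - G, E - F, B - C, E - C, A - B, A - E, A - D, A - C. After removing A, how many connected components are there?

1

With A gone, the remaining components are: {B, C, D, E, F, G}.
That is 1 component.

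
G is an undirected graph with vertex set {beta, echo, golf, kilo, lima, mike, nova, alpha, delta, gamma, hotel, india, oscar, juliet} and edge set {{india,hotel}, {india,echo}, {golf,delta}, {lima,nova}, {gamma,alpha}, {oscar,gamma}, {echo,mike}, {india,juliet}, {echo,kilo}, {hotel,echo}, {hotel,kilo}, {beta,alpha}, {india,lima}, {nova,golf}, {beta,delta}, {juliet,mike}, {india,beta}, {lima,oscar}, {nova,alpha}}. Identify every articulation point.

india

Removing india increases the component count from 1 to 2, so india is a cut vertex.
By contrast removing hotel leaves 1 component; it is not a cut vertex. No other vertex is a cut vertex either.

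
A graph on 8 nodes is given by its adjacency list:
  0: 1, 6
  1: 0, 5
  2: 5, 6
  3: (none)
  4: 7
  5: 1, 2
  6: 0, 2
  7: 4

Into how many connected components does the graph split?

3 is isolated — a component by itself.
Starting from 4 we can reach 4, 7. That is one component of size 2.
Starting from 0 we can reach 0, 1, 2, 5, 6. That is one component of size 5.
Total: 3 components.

3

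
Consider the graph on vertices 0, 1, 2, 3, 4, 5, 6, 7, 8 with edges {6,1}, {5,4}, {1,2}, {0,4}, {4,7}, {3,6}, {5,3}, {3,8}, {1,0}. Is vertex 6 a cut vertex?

No

Deleting 6 leaves 1 component (was 1) (its neighbors 1, 3 remain connected to each other), so 6 is not a cut vertex.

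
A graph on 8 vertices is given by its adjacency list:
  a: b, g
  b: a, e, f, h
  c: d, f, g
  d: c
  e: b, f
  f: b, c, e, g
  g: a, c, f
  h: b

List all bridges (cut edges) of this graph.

The edges on the cycle f-b-e-f are not bridges since each lies on that cycle.
But removing h-b disconnects h from b; removing c-d disconnects c from d — these are bridges.

b-h, c-d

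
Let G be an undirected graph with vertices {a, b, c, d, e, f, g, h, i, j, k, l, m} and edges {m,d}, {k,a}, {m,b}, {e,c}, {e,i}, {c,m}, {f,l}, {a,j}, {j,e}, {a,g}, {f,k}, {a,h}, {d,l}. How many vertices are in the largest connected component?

Starting from a we can reach a, b, c, d, e, f, g, h, i, j, k, l, m. That is one component of size 13.
The largest has 13 vertices.

13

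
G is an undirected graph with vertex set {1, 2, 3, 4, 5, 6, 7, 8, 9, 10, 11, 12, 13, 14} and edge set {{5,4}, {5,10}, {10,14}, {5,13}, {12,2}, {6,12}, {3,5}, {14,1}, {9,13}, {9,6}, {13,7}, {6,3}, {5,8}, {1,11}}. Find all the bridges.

1-11, 1-14, 10-14, 10-5, 12-2, 12-6, 13-7, 4-5, 5-8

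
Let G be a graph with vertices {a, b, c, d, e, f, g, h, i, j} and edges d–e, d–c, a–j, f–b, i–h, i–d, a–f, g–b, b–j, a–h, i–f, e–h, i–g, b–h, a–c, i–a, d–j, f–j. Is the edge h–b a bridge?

No

After removing h–b, the path h-i-g-b still connects them, so the edge is not a bridge.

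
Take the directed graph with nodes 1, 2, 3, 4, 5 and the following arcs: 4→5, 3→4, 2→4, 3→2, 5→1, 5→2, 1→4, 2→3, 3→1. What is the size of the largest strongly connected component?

5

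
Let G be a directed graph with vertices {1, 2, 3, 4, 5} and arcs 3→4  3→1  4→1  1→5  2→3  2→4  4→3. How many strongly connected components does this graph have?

{3, 4} are all mutually reachable — one SCC of size 2.
{1} is an SCC by itself.
{5} is an SCC by itself.
{2} is an SCC by itself.
That gives 4 strongly connected components.

4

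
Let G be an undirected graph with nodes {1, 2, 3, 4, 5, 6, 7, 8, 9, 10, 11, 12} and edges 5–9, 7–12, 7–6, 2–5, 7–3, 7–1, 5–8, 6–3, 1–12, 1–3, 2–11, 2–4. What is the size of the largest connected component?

10 is isolated — a component by itself.
Starting from 1 we can reach 1, 3, 6, 7, 12. That is one component of size 5.
Starting from 2 we can reach 2, 4, 5, 8, 9, 11. That is one component of size 6.
The largest has 6 vertices.

6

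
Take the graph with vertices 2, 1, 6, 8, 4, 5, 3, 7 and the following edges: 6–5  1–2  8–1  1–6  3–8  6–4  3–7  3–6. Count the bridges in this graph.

The edges on the cycle 3-8-1-6-3 are not bridges since each lies on that cycle.
But removing 1–2 disconnects 1 from 2; removing 6–5 disconnects 6 from 5; removing 3–7 disconnects 3 from 7; removing 6–4 disconnects 6 from 4 — these are bridges.
That makes 4 bridges.

4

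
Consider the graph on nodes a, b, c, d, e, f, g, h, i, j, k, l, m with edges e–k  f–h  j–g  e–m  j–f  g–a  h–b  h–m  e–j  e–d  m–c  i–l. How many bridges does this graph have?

7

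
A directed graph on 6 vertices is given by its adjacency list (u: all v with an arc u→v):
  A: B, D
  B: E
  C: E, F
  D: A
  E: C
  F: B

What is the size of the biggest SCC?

4

{B, C, E, F} are all mutually reachable — one SCC of size 4.
{A, D} are all mutually reachable — one SCC of size 2.
The largest has 4 vertices.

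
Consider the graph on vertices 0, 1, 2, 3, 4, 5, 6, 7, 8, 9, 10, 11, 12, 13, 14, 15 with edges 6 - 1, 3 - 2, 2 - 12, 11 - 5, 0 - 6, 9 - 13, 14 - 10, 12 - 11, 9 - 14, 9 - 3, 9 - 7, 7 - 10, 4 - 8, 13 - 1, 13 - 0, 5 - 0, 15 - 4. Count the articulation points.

Removing 4 increases the component count from 2 to 3, so 4 is a cut vertex.
Removing 9 increases the component count from 2 to 3, so 9 is a cut vertex.
By contrast removing 10 leaves 2 components; it is not a cut vertex. No other vertex is a cut vertex either.

2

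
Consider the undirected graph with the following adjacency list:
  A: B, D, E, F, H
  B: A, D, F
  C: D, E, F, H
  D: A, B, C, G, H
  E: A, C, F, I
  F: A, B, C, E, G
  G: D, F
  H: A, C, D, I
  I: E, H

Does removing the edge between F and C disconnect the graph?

No

After removing F-C, the path F-E-C still connects them, so the edge is not a bridge.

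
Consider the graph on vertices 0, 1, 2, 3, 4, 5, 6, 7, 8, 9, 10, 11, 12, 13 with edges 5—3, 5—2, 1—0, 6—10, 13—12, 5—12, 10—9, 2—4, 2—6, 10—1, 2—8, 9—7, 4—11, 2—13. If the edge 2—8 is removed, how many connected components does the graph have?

Before removal there is 1 component.
2—8 is a bridge — removing it separates 2's side from 8's side.
After removal: 2 components.

2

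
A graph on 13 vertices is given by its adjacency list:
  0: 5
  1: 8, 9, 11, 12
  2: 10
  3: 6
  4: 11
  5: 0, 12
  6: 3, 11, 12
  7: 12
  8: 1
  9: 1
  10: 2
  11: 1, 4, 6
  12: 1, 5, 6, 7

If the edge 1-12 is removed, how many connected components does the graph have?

1 and 12 are still connected via 1-11-6-12, so the component count stays at 2.

2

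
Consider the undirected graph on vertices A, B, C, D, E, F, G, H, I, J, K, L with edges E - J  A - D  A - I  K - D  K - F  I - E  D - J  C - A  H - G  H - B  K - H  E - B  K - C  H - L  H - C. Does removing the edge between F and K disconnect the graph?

Yes

Removing F - K leaves no path between F and K: the component count goes from 1 to 2. So it is a bridge.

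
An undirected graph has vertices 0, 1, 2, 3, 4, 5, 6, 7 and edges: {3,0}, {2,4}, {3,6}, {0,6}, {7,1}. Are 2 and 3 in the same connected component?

The component containing 2 is {2, 4}, and 3 is not in it.

No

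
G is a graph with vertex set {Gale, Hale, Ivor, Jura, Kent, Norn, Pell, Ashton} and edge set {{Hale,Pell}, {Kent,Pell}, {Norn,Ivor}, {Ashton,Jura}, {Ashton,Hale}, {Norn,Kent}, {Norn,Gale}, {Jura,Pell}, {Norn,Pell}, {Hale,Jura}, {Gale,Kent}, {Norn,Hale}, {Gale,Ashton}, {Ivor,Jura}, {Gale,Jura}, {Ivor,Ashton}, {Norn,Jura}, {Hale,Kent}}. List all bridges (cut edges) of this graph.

none

The edges on the cycle Norn-Ivor-Ashton-Hale-Jura-Norn are not bridges since each lies on that cycle.
Every edge lies on some cycle, so there are no bridges.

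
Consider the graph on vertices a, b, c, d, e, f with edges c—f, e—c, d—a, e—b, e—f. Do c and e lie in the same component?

Yes

From c we can reach b, c, e, f, which includes e.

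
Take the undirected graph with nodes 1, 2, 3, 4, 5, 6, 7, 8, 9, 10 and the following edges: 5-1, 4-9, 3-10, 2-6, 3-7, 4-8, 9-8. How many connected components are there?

4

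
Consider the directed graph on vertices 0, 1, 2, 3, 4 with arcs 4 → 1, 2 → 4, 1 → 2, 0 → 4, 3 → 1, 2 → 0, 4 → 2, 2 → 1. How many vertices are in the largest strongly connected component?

4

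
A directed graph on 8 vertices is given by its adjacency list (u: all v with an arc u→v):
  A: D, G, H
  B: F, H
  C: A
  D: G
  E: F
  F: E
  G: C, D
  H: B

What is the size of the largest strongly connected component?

{A, C, D, G} are all mutually reachable — one SCC of size 4.
{B, H} are all mutually reachable — one SCC of size 2.
{E, F} are all mutually reachable — one SCC of size 2.
The largest has 4 vertices.

4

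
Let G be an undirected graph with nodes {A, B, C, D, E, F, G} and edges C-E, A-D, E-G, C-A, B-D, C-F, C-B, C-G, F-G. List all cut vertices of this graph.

Removing C increases the component count from 1 to 2, so C is a cut vertex.
By contrast removing F leaves 1 component; it is not a cut vertex. No other vertex is a cut vertex either.

C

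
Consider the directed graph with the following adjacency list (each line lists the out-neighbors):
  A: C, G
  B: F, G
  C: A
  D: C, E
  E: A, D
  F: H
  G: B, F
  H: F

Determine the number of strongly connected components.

{B, G} are all mutually reachable — one SCC of size 2.
{D, E} are all mutually reachable — one SCC of size 2.
{A, C} are all mutually reachable — one SCC of size 2.
{F, H} are all mutually reachable — one SCC of size 2.
That gives 4 strongly connected components.

4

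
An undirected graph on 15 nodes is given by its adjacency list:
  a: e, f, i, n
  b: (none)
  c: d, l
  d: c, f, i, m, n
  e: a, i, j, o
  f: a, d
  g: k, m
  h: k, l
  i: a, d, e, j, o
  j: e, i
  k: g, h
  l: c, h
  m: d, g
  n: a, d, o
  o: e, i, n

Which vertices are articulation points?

Removing d increases the component count from 2 to 3, so d is a cut vertex.
By contrast removing h leaves 2 components; it is not a cut vertex. No other vertex is a cut vertex either.

d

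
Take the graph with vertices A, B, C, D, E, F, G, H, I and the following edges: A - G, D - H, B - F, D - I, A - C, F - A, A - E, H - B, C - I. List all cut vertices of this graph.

Removing A increases the component count from 1 to 3, so A is a cut vertex.
By contrast removing B leaves 1 component; it is not a cut vertex. No other vertex is a cut vertex either.

A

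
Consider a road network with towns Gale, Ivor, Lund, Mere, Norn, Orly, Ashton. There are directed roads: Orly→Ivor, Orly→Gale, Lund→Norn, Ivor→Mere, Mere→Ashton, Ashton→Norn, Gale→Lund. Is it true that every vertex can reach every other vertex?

There is no directed path from Lund to Gale, so the graph is not strongly connected.

No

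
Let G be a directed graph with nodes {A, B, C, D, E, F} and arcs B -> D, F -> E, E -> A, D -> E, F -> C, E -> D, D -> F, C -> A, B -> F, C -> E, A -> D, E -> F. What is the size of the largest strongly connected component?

5

{A, C, D, E, F} are all mutually reachable — one SCC of size 5.
{B} is an SCC by itself.
The largest has 5 vertices.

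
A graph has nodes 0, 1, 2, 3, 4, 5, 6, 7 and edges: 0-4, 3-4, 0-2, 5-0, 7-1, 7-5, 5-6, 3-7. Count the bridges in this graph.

3

The edges on the cycle 3-7-5-0-4-3 are not bridges since each lies on that cycle.
But removing 7-1 disconnects 7 from 1; removing 5-6 disconnects 5 from 6; removing 0-2 disconnects 0 from 2 — these are bridges.
That makes 3 bridges.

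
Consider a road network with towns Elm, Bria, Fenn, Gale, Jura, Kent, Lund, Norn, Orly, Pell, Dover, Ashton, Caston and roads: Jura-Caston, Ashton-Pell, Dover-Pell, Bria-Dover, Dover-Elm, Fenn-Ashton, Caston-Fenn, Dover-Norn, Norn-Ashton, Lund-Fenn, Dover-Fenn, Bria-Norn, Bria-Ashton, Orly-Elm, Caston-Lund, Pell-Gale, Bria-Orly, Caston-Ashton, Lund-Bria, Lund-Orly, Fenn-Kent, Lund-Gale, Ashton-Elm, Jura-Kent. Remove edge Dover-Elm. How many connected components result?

Dover and Elm are still connected via Dover-Bria-Orly-Elm, so the component count stays at 1.

1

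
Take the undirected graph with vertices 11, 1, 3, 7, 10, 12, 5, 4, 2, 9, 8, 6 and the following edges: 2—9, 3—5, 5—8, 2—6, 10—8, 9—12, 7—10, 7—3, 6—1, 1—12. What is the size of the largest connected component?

4 is isolated — a component by itself.
11 is isolated — a component by itself.
Starting from 3 we can reach 3, 5, 7, 8, 10. That is one component of size 5.
Starting from 1 we can reach 1, 2, 6, 9, 12. That is one component of size 5.
The largest has 5 vertices.

5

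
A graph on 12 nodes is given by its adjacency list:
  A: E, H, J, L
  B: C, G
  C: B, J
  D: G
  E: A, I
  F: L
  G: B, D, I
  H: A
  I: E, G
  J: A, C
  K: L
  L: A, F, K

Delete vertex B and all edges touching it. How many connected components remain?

1

With B gone, the remaining components are: {A, C, D, E, F, G, H, I, J, K, L}.
That is 1 component.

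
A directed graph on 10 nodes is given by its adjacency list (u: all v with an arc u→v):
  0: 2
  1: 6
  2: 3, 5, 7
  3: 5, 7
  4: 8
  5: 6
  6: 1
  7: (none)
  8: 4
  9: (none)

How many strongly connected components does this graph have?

8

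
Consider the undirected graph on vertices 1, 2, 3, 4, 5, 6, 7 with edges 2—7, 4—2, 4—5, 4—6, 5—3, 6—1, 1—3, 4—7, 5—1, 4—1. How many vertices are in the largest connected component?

7

Starting from 1 we can reach 1, 2, 3, 4, 5, 6, 7. That is one component of size 7.
The largest has 7 vertices.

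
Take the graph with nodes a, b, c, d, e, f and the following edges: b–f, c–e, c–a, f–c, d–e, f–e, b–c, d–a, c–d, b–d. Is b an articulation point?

Deleting b leaves 1 component (was 1) (its neighbors c, d, f remain connected to each other), so b is not a cut vertex.

No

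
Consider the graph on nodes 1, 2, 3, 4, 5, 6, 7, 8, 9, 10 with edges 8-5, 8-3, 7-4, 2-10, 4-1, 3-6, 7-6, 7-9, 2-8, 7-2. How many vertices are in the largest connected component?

10

Starting from 1 we can reach 1, 2, 3, 4, 5, 6, 7, 8, 9, 10. That is one component of size 10.
The largest has 10 vertices.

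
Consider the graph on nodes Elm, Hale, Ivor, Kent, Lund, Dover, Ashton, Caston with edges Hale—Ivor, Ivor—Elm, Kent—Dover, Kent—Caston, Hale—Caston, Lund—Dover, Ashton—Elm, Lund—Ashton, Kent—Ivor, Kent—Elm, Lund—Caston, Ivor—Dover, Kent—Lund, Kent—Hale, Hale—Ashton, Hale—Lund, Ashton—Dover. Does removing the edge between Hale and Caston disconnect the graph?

After removing Hale—Caston, the path Hale-Kent-Caston still connects them, so the edge is not a bridge.

No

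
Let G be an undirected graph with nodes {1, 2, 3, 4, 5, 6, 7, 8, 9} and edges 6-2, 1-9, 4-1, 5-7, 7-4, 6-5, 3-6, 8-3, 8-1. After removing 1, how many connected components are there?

2

With 1 gone, the remaining components are: {9}; {2, 3, 4, 5, 6, 7, 8}.
That is 2 components.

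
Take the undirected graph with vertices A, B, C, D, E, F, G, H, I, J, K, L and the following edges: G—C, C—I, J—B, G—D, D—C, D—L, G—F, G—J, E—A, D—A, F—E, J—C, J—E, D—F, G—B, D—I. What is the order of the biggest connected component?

K is isolated — a component by itself.
H is isolated — a component by itself.
Starting from A we can reach A, B, C, D, E, F, G, I, J, L. That is one component of size 10.
The largest has 10 vertices.

10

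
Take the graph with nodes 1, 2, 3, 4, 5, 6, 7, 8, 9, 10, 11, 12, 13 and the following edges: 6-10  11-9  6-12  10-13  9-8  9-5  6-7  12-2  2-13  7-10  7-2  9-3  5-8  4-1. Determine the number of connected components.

3

Starting from 1 we can reach 1, 4. That is one component of size 2.
Starting from 3 we can reach 3, 5, 8, 9, 11. That is one component of size 5.
Starting from 2 we can reach 2, 6, 7, 10, 12, 13. That is one component of size 6.
Total: 3 components.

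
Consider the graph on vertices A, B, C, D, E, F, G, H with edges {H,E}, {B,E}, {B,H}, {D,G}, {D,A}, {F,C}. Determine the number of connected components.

3

Starting from C we can reach C, F. That is one component of size 2.
Starting from A we can reach A, D, G. That is one component of size 3.
Starting from B we can reach B, E, H. That is one component of size 3.
Total: 3 components.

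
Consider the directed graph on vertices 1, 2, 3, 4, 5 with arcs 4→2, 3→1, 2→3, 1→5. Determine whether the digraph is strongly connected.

There is no directed path from 2 to 4, so the graph is not strongly connected.

No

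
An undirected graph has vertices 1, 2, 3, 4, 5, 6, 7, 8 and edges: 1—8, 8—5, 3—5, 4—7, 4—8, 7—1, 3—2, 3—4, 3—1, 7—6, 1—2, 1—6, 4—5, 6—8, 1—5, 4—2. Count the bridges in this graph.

The edges on the cycle 3-4-7-1-5-3 are not bridges since each lies on that cycle.
Every edge lies on some cycle, so there are no bridges.

0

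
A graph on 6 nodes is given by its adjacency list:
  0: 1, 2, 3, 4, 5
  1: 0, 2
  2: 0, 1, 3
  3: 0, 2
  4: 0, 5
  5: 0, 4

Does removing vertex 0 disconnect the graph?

Yes

Deleting 0 raises the number of components from 1 to 2, so 0 is a cut vertex.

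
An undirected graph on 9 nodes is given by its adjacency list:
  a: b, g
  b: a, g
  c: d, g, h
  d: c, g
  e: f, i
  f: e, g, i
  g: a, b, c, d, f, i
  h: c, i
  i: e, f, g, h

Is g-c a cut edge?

No

After removing g-c, the path g-d-c still connects them, so the edge is not a bridge.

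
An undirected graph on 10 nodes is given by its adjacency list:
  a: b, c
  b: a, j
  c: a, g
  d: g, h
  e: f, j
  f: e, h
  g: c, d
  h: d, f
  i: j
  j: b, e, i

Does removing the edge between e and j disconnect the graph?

After removing e-j, the path e-f-h-d-g-c-a-b-j still connects them, so the edge is not a bridge.

No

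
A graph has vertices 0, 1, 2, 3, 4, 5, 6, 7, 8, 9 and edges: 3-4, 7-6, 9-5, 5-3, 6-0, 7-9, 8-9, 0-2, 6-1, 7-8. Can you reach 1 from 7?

Yes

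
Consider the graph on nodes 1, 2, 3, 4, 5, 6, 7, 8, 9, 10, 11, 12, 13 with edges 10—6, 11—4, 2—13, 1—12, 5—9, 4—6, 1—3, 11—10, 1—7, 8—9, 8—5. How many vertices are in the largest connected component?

Starting from 2 we can reach 2, 13. That is one component of size 2.
Starting from 5 we can reach 5, 8, 9. That is one component of size 3.
Starting from 4 we can reach 4, 6, 10, 11. That is one component of size 4.
Starting from 1 we can reach 1, 3, 7, 12. That is one component of size 4.
The largest has 4 vertices.

4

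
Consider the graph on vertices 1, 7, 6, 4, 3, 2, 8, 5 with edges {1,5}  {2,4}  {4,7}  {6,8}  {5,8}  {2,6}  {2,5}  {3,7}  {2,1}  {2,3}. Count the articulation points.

1

Removing 2 increases the component count from 1 to 2, so 2 is a cut vertex.
By contrast removing 7 leaves 1 component; it is not a cut vertex. No other vertex is a cut vertex either.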